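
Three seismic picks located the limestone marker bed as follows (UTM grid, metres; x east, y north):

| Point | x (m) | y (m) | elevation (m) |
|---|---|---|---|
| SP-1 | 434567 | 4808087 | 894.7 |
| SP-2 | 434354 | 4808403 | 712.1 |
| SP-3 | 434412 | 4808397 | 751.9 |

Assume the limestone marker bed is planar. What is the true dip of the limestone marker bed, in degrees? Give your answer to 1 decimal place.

34.4°

Two edge vectors: SP-1→SP-2 = (-213, 316, -182.6), SP-1→SP-3 = (-155, 310, -142.8).
Normal n = (SP-1→SP-2) × (SP-1→SP-3) = (11481.2, -2113.4, -17050).
So ∂z/∂x = −n_x/n_z = 0.67338 and ∂z/∂y = −n_y/n_z = −0.12395.
Gradient magnitude |∇z| = √(a² + b²) = √(0.45345 + 0.01536) = 0.68470.
True dip = arctan(0.68470) = 34.4°, dipping toward W (azimuth ≈ 280°).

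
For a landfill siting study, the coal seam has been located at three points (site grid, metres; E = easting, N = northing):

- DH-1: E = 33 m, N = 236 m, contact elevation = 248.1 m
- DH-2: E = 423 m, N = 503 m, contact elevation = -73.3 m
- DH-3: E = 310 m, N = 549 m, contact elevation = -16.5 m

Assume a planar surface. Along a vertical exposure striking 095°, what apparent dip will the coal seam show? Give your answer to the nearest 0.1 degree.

Let the plane be z = a·E + b·N + c.
DH-2−DH-1: 390a + 267b = −321.4;  DH-3−DH-1: 277a + 313b = −264.6.
Solving gives a = −0.62252, b = −0.29445.
Unit vector along 095° is (sin 95°, cos 95°) = (0.9962, -0.0872).
Slope in that direction = a·(0.9962) + b·(-0.0872) = −0.59449.
Apparent dip = arctan|0.59449| = 30.7° (true dip is 34.6°, so apparent ≤ true as expected).

30.7°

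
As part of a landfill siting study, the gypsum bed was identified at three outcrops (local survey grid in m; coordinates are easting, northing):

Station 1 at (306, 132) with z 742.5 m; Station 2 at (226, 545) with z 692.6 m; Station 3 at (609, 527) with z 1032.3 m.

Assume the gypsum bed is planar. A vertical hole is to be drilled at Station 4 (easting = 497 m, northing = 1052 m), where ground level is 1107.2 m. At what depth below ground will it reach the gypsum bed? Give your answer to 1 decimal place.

147.5 m

Let the plane be z = a·easting + b·northing + c.
Station 2−Station 1: −80a + 413b = −49.9;  Station 3−Station 1: 303a + 395b = 289.8.
Solving gives a = 0.889363, b = 0.051451.
Then c = 742.5 − a·306 − b·132 = 463.56.
At (497, 1052): z_contact = 442.01 + 54.13 + 463.56 = 959.70 m.
Depth below ground = 1107.2 − 959.70 = 147.5 m.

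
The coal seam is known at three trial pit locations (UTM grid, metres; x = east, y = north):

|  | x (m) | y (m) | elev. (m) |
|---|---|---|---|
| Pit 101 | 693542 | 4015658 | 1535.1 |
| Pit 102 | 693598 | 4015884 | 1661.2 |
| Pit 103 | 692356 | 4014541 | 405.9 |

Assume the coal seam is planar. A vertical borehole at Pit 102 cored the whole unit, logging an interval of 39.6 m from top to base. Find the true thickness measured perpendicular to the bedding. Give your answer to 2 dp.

Two edge vectors: Pit 101→Pit 102 = (56, 226, 126.1), Pit 101→Pit 103 = (-1186, -1117, -1129.2).
Normal n = (Pit 101→Pit 102) × (Pit 101→Pit 103) = (-114345.5, -86319.4, 205484).
So ∂z/∂x = −n_x/n_z = 0.55647 and ∂z/∂y = −n_y/n_z = 0.42008.
|∇z| = √(a²+b²) = 0.69723, so dip δ = arctan(0.69723) = 34.89°.
True thickness = vertical thickness × cos δ = 39.6 × cos 34.89° = 32.48 m.

32.48 m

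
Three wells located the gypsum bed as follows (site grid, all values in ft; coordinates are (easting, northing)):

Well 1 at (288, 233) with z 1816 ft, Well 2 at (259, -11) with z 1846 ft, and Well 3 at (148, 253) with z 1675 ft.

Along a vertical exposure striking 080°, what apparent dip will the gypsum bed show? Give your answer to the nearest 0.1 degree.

42.5°

Two edge vectors: Well 1→Well 2 = (-29, -244, 30), Well 1→Well 3 = (-140, 20, -141).
Normal n = (Well 1→Well 2) × (Well 1→Well 3) = (33804, -8289, -34740).
So ∂z/∂E = −n_x/n_z = 0.97306 and ∂z/∂N = −n_y/n_z = −0.23860.
Unit vector along 080° is (sin 80°, cos 80°) = (0.9848, 0.1736).
Slope in that direction = a·(0.9848) + b·(0.1736) = 0.91684.
Apparent dip = arctan|0.91684| = 42.5° (true dip is 45.1°, so apparent ≤ true as expected).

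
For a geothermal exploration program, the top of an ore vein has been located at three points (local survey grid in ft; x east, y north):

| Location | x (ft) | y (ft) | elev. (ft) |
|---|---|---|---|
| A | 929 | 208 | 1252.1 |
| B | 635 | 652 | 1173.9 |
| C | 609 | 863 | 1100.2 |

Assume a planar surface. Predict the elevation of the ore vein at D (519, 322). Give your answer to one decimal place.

1339.5 ft

Let the plane be z = a·x + b·y + c.
B−A: −294a + 444b = −78.2;  C−A: −320a + 655b = −151.9.
Solving gives a = −0.32130, b = −0.38888.
Then c = 1252.1 − a·929 − b·208 = 1631.48.
At (519, 322): z = −166.8 − 125.2 + 1631.48 = 1339.5 ft.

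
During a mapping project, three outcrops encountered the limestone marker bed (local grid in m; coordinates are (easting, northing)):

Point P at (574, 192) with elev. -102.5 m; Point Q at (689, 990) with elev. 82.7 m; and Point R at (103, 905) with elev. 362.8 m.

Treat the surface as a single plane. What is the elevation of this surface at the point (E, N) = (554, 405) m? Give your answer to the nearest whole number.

-27 m

Let the plane be z = a·E + b·N + c.
Point Q−Point P: 115a + 798b = 185.2;  Point R−Point P: −471a + 713b = 465.3.
Solving gives a = −0.52257, b = 0.30739.
Then c = -102.5 − a·574 − b·192 = 138.44.
At (554, 405): z = −289.5 + 124.5 + 138.44 = -26.6 m.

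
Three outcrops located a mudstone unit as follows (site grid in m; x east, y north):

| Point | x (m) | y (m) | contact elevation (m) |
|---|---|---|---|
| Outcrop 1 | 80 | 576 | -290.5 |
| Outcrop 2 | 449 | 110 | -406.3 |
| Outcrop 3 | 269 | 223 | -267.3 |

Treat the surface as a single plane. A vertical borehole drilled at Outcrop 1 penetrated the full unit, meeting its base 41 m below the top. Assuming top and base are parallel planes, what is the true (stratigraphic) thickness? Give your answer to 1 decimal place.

Two edge vectors: Outcrop 1→Outcrop 2 = (369, -466, -115.8), Outcrop 1→Outcrop 3 = (189, -353, 23.2).
Normal n = (Outcrop 1→Outcrop 2) × (Outcrop 1→Outcrop 3) = (-51688.6, -30447, -42183).
So ∂z/∂x = −n_x/n_z = −1.22534 and ∂z/∂y = −n_y/n_z = −0.72178.
|∇z| = √(a²+b²) = 1.42212, so dip δ = arctan(1.42212) = 54.89°.
True thickness = vertical thickness × cos δ = 41 × cos 54.89° = 23.6 m.

23.6 m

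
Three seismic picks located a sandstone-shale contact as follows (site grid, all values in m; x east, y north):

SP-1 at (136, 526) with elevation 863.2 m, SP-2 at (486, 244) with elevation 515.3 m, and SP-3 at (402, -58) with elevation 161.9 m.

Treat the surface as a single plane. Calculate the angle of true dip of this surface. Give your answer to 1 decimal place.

Two edge vectors: SP-1→SP-2 = (350, -282, -347.9), SP-1→SP-3 = (266, -584, -701.3).
Normal n = (SP-1→SP-2) × (SP-1→SP-3) = (-5407, 152913.6, -129388).
So ∂z/∂x = −n_x/n_z = −0.04179 and ∂z/∂y = −n_y/n_z = 1.18182.
Gradient magnitude |∇z| = √(a² + b²) = √(0.00175 + 1.39670) = 1.18256.
True dip = arctan(1.18256) = 49.8°, dipping toward S (azimuth ≈ 178°).

49.8°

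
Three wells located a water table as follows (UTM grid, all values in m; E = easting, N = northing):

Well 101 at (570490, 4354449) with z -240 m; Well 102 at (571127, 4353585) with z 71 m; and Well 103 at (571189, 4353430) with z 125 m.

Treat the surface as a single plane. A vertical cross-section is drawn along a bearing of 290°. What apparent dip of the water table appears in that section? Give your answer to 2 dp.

8.35°

Two edge vectors: Well 101→Well 102 = (637, -864, 311), Well 101→Well 103 = (699, -1019, 365).
Normal n = (Well 101→Well 102) × (Well 101→Well 103) = (1549, -15116, -45167).
So ∂z/∂E = −n_x/n_z = 0.03429 and ∂z/∂N = −n_y/n_z = −0.33467.
Unit vector along 290° is (sin 290°, cos 290°) = (-0.9397, 0.3420).
Slope in that direction = a·(-0.9397) + b·(0.3420) = −0.14669.
Apparent dip = arctan|0.14669| = 8.35° (true dip is 18.6°, so apparent ≤ true as expected).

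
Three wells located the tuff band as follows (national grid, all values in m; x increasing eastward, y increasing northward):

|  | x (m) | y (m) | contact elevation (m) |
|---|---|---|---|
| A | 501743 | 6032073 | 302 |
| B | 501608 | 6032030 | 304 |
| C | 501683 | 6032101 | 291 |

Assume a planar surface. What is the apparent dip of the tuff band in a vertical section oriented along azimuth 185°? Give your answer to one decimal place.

Two edge vectors: A→B = (-135, -43, 2), A→C = (-60, 28, -11).
Normal n = (A→B) × (A→C) = (417, -1605, -6360).
So ∂z/∂x = −n_x/n_z = 0.06557 and ∂z/∂y = −n_y/n_z = −0.25236.
Unit vector along 185° is (sin 185°, cos 185°) = (-0.0872, -0.9962).
Slope in that direction = a·(-0.0872) + b·(-0.9962) = 0.24568.
Apparent dip = arctan|0.24568| = 13.8° (true dip is 14.6°, so apparent ≤ true as expected).

13.8°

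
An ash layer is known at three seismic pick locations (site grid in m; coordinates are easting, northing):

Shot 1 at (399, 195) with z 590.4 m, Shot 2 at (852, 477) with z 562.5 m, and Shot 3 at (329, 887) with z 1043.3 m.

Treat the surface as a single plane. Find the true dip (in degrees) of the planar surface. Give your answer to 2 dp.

Let the plane be z = a·easting + b·northing + c.
Shot 2−Shot 1: 453a + 282b = −27.9;  Shot 3−Shot 1: −70a + 692b = 452.9.
Solving gives a = −0.44123, b = 0.60985.
Gradient magnitude |∇z| = √(a² + b²) = √(0.19468 + 0.37191) = 0.75273.
True dip = arctan(0.75273) = 36.97°, dipping toward SE (azimuth ≈ 144°).

36.97°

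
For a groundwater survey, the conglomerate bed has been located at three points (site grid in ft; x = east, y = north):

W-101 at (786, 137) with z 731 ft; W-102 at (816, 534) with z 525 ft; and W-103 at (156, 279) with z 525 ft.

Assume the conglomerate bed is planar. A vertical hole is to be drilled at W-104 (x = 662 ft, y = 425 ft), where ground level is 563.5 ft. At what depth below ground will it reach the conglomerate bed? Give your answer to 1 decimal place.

Let the plane be z = a·x + b·y + c.
W-102−W-101: 30a + 397b = −206;  W-103−W-101: −630a + 142b = −206.
Solving gives a = 0.20651, b = −0.53450.
Then c = 731 − a·786 − b·137 = 641.91.
At (662, 425): z_contact = 136.71 − 227.16 + 641.91 = 551.46 ft.
Depth below ground = 563.5 − 551.46 = 12.0 ft.

12.0 ft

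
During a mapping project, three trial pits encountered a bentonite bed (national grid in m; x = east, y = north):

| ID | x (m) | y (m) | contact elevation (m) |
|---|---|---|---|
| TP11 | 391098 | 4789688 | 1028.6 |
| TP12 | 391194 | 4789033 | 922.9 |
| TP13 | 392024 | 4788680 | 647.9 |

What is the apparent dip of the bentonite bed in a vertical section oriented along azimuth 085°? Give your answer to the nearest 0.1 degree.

Let the plane be z = a·x + b·y + c.
TP12−TP11: 96a − 655b = −105.7;  TP13−TP11: 926a − 1008b = −380.7.
Solving gives a = −0.28016, b = 0.12031.
Unit vector along 085° is (sin 85°, cos 85°) = (0.9962, 0.0872).
Slope in that direction = a·(0.9962) + b·(0.0872) = −0.26860.
Apparent dip = arctan|0.26860| = 15.0° (true dip is 17.0°, so apparent ≤ true as expected).

15.0°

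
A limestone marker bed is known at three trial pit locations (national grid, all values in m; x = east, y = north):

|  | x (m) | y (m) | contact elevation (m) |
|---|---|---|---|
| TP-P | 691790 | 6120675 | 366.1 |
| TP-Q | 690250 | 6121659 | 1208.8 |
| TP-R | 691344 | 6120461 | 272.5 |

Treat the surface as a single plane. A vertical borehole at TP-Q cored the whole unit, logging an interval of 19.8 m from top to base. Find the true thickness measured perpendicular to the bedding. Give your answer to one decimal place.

Two edge vectors: TP-P→TP-Q = (-1540, 984, 842.7), TP-P→TP-R = (-446, -214, -93.6).
Normal n = (TP-P→TP-Q) × (TP-P→TP-R) = (88235.4, -519988.2, 768424).
So ∂z/∂x = −n_x/n_z = −0.11483 and ∂z/∂y = −n_y/n_z = 0.67669.
|∇z| = √(a²+b²) = 0.68637, so dip δ = arctan(0.68637) = 34.46°.
True thickness = vertical thickness × cos δ = 19.8 × cos 34.46° = 16.3 m.

16.3 m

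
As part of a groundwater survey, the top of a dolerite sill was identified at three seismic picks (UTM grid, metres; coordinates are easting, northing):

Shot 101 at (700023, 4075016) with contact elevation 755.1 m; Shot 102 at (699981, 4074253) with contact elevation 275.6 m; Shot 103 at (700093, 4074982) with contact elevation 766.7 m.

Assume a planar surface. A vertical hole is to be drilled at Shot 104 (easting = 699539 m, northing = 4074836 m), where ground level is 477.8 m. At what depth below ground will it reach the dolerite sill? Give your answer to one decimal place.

53.3 m

Let the plane be z = a·easting + b·northing + c.
Shot 102−Shot 101: −42a − 763b = −479.5;  Shot 103−Shot 101: 70a − 34b = 11.6.
Solving gives a = 0.458692877, b = 0.603191218.
Then c = 755.1 − a·700023 − b·4075016 = −2778354.33.
At (699539, 4074836): z_contact = 320873.56 + 2457905.29 − 2778354.33 = 424.52 m.
Depth below ground = 477.8 − 424.52 = 53.3 m.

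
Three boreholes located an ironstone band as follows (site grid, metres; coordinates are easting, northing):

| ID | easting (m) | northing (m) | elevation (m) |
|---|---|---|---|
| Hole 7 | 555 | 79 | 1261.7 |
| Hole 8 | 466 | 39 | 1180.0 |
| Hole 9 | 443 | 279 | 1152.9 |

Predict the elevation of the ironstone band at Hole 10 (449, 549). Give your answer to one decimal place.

Let the plane be z = a·easting + b·northing + c.
Hole 8−Hole 7: −89a − 40b = −81.7;  Hole 9−Hole 7: −112a + 200b = −108.8.
Solving gives a = 0.92873, b = −0.02391.
Then c = 1261.7 − a·555 − b·79 = 748.15.
At (449, 549): z = 417.0 − 13.1 + 748.15 = 1152.0 m.

1152.0 m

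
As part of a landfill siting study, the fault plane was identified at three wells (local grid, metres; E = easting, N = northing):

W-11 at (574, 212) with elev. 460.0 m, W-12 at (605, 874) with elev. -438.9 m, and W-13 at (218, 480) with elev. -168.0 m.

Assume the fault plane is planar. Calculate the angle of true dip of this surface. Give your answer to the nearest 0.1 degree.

Let the plane be z = a·E + b·N + c.
W-12−W-11: 31a + 662b = −898.9;  W-13−W-11: −356a + 268b = −628.
Solving gives a = 0.71658, b = −1.39141.
Gradient magnitude |∇z| = √(a² + b²) = √(0.51348 + 1.93602) = 1.56509.
True dip = arctan(1.56509) = 57.4°, dipping toward NNW (azimuth ≈ 333°).

57.4°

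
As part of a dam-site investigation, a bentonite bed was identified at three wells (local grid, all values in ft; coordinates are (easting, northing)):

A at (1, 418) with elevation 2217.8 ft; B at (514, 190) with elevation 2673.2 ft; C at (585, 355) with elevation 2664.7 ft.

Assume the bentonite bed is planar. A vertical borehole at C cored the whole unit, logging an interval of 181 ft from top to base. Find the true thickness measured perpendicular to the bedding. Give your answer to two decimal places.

Two edge vectors: A→B = (513, -228, 455.4), A→C = (584, -63, 446.9).
Normal n = (A→B) × (A→C) = (-73203, 36693.9, 100833).
So ∂z/∂E = −n_x/n_z = 0.72598 and ∂z/∂N = −n_y/n_z = −0.36391.
|∇z| = √(a²+b²) = 0.81208, so dip δ = arctan(0.81208) = 39.08°.
True thickness = vertical thickness × cos δ = 181 × cos 39.08° = 140.51 ft.

140.51 ft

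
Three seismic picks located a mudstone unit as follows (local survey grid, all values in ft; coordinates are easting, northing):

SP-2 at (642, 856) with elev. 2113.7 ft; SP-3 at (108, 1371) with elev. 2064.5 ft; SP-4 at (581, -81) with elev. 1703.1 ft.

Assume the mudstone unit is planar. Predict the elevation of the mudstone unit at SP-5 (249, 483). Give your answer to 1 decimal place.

Let the plane be z = a·easting + b·northing + c.
SP-3−SP-2: −534a + 515b = −49.2;  SP-4−SP-2: −61a − 937b = −410.6.
Solving gives a = 0.484341, b = 0.406676.
Then c = 2113.7 − a·642 − b·856 = 1454.64.
At (249, 483): z = 120.6 + 196.4 + 1454.64 = 1771.7 ft.

1771.7 ft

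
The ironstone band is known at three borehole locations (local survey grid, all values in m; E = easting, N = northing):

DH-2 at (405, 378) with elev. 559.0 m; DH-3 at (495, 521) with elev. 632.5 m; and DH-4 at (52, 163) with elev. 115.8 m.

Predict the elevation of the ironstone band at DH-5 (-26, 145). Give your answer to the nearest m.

5 m

Let the plane be z = a·E + b·N + c.
DH-3−DH-2: 90a + 143b = 73.5;  DH-4−DH-2: −353a − 215b = −443.2.
Solving gives a = 1.52832, b = −0.44789.
Then c = 559 − a·405 − b·378 = 109.33.
At (-26, 145): z = −39.7 − 64.9 + 109.33 = 4.7 m.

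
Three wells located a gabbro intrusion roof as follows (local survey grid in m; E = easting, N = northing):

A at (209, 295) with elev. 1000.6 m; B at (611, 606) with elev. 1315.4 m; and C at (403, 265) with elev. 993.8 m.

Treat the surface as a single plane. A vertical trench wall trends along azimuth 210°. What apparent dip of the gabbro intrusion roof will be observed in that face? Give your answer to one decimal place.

39.1°

Let the plane be z = a·E + b·N + c.
B−A: 402a + 311b = 314.8;  C−A: 194a − 30b = −6.8.
Solving gives a = 0.10124, b = 0.88135.
Unit vector along 210° is (sin 210°, cos 210°) = (-0.5000, -0.8660).
Slope in that direction = a·(-0.5000) + b·(-0.8660) = −0.81390.
Apparent dip = arctan|0.81390| = 39.1° (true dip is 41.6°, so apparent ≤ true as expected).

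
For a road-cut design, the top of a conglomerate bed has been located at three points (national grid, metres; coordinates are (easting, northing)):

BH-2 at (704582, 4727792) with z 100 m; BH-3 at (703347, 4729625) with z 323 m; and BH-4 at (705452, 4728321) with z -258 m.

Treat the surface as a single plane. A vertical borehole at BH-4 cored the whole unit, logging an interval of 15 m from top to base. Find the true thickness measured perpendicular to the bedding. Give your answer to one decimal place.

Let the plane be z = a·E + b·N + c.
BH-3−BH-2: −1235a + 1833b = 223;  BH-4−BH-2: 870a + 529b = −358.
Solving gives a = −0.34438, b = −0.11037.
|∇z| = √(a²+b²) = 0.36164, so dip δ = arctan(0.36164) = 19.88°.
True thickness = vertical thickness × cos δ = 15 × cos 19.88° = 14.1 m.

14.1 m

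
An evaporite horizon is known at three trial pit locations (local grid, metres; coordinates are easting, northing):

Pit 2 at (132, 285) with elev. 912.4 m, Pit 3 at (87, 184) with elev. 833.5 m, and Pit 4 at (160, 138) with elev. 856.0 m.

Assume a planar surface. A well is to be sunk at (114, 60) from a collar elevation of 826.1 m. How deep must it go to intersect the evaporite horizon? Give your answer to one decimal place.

38.1 m

Let the plane be z = a·easting + b·northing + c.
Pit 3−Pit 2: −45a − 101b = −78.9;  Pit 4−Pit 2: 28a − 147b = −56.4.
Solving gives a = 0.62500, b = 0.50272.
Then c = 912.4 − a·132 − b·285 = 686.62.
At (114, 60): z_contact = 71.25 + 30.16 + 686.62 = 788.04 m.
Depth below ground = 826.1 − 788.04 = 38.1 m.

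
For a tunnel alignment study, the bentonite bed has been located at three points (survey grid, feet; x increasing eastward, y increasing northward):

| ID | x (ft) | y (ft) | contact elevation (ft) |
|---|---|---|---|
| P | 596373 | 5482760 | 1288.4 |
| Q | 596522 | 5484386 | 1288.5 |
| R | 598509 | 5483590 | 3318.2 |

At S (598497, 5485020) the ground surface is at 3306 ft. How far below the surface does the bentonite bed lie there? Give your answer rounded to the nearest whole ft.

129 ft

Two edge vectors: P→Q = (149, 1626, 0.1), P→R = (2136, 830, 2029.8).
Normal n = (P→Q) × (P→R) = (3300371.8, -302226.6, -3349466).
So ∂z/∂x = −n_x/n_z = 0.98534268 and ∂z/∂y = −n_y/n_z = −0.09023128.
Intercept c from P: 1288.4 − 587631.77 + 494716.45 = −91626.92.
At (598497, 5485020): z_contact = 589724.6 − 494920.4 − 91626.92 = 3177.3 ft.
Depth below ground = 3306 − 3177.3 = 129 ft.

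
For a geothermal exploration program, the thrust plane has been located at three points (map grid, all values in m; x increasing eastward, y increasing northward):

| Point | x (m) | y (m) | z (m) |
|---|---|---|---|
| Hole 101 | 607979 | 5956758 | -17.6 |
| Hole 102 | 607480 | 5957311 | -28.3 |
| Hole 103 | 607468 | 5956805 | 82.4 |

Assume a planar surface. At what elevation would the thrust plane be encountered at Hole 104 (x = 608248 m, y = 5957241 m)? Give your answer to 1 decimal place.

-178.7 m

Two edge vectors: Hole 101→Hole 102 = (-499, 553, -10.7), Hole 101→Hole 103 = (-511, 47, 100).
Normal n = (Hole 101→Hole 102) × (Hole 101→Hole 103) = (55802.9, 55367.7, 259130).
So ∂z/∂x = −n_x/n_z = −0.215347123 and ∂z/∂y = −n_y/n_z = −0.213667657.
Intercept c from Hole 101: -17.6 + 130926.53 + 1272766.53 = 1403675.45.
At (608248, 5957241): z = −130984.5 − 1272869.7 + 1403675.45 = -178.7 m.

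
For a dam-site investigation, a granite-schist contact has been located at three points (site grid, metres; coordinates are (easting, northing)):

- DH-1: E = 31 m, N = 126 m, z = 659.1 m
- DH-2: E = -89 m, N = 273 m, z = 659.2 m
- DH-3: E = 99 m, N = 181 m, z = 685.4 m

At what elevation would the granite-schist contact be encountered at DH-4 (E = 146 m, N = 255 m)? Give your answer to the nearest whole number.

Two edge vectors: DH-1→DH-2 = (-120, 147, 0.1), DH-1→DH-3 = (68, 55, 26.3).
Normal n = (DH-1→DH-2) × (DH-1→DH-3) = (3860.6, 3162.8, -16596).
So ∂z/∂E = −n_x/n_z = 0.23262 and ∂z/∂N = −n_y/n_z = 0.19058.
Intercept c from DH-1: 659.1 − 7.21 − 24.01 = 627.88.
At (146, 255): z = 34.0 + 48.6 + 627.88 = 710.4 m.

710 m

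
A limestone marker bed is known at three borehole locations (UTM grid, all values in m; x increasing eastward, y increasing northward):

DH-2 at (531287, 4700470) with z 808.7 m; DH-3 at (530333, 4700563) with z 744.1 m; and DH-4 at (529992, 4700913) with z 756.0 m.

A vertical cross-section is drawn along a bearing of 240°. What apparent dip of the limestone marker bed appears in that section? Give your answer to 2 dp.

7.02°

Two edge vectors: DH-2→DH-3 = (-954, 93, -64.6), DH-2→DH-4 = (-1295, 443, -52.7).
Normal n = (DH-2→DH-3) × (DH-2→DH-4) = (23716.7, 33381.2, -302187).
So ∂z/∂x = −n_x/n_z = 0.07848 and ∂z/∂y = −n_y/n_z = 0.11047.
Unit vector along 240° is (sin 240°, cos 240°) = (-0.8660, -0.5000).
Slope in that direction = a·(-0.8660) + b·(-0.5000) = −0.12320.
Apparent dip = arctan|0.12320| = 7.02° (true dip is 7.7°, so apparent ≤ true as expected).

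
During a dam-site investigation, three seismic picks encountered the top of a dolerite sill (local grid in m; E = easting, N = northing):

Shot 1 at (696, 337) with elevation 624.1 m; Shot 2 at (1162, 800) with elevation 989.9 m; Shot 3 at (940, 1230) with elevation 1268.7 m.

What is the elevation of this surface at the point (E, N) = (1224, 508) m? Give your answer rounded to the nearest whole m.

Two edge vectors: Shot 1→Shot 2 = (466, 463, 365.8), Shot 1→Shot 3 = (244, 893, 644.6).
Normal n = (Shot 1→Shot 2) × (Shot 1→Shot 3) = (-28209.6, -211128.4, 303166).
So ∂z/∂E = −n_x/n_z = 0.09305 and ∂z/∂N = −n_y/n_z = 0.69641.
Intercept c from Shot 1: 624.1 − 64.76 − 234.69 = 324.65.
At (1224, 508): z = 113.9 + 353.8 + 324.65 = 792.3 m.

792 m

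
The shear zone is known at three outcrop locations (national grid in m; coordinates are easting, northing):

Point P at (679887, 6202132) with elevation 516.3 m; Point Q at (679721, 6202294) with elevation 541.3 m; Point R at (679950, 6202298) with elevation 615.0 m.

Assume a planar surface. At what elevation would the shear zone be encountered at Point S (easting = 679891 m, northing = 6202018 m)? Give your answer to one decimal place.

Two edge vectors: Point P→Point Q = (-166, 162, 25), Point P→Point R = (63, 166, 98.7).
Normal n = (Point P→Point Q) × (Point P→Point R) = (11839.4, 17959.2, -37762).
So ∂z/∂easting = −n_x/n_z = 0.313526826 and ∂z/∂northing = −n_y/n_z = 0.475589217.
Intercept c from Point P: 516.3 − 213162.81 − 2949667.10 = −3162313.61.
At (679891, 6202018): z = 213164.1 + 2949612.9 − 3162313.61 = 463.3 m.

463.3 m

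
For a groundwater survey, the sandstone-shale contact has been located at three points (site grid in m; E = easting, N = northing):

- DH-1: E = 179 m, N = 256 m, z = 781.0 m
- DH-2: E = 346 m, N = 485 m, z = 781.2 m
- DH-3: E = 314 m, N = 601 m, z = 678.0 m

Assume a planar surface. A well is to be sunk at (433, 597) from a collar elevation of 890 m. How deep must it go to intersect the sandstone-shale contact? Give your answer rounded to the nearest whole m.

104 m

Two edge vectors: DH-1→DH-2 = (167, 229, 0.2), DH-1→DH-3 = (135, 345, -103).
Normal n = (DH-1→DH-2) × (DH-1→DH-3) = (-23656, 17228, 26700).
So ∂z/∂E = −n_x/n_z = 0.88599 and ∂z/∂N = −n_y/n_z = −0.64524.
Intercept c from DH-1: 781 − 158.59 + 165.18 = 787.59.
At (433, 597): z_contact = 383.6 − 385.2 + 787.59 = 786.0 m.
Depth below ground = 890 − 786.0 = 104 m.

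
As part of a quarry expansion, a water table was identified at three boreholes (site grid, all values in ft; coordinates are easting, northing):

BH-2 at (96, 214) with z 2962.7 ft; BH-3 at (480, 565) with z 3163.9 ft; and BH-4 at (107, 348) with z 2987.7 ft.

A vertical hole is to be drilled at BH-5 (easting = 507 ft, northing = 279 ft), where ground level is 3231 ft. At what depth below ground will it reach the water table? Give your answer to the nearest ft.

101 ft

Two edge vectors: BH-2→BH-3 = (384, 351, 201.2), BH-2→BH-4 = (11, 134, 25).
Normal n = (BH-2→BH-3) × (BH-2→BH-4) = (-18185.8, -7386.8, 47595).
So ∂z/∂easting = −n_x/n_z = 0.38209 and ∂z/∂northing = −n_y/n_z = 0.15520.
Intercept c from BH-2: 2962.7 − 36.68 − 33.21 = 2892.81.
At (507, 279): z_contact = 193.7 + 43.3 + 2892.81 = 3129.8 ft.
Depth below ground = 3231 − 3129.8 = 101 ft.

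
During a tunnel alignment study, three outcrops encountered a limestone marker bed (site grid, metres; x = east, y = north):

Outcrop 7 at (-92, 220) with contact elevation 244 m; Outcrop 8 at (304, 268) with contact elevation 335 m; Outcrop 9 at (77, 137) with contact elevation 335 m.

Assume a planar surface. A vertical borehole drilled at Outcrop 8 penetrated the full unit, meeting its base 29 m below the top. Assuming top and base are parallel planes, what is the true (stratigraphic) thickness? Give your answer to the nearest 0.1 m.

Two edge vectors: Outcrop 7→Outcrop 8 = (396, 48, 91), Outcrop 7→Outcrop 9 = (169, -83, 91).
Normal n = (Outcrop 7→Outcrop 8) × (Outcrop 7→Outcrop 9) = (11921, -20657, -40980).
So ∂z/∂x = −n_x/n_z = 0.29090 and ∂z/∂y = −n_y/n_z = −0.50408.
|∇z| = √(a²+b²) = 0.58199, so dip δ = arctan(0.58199) = 30.20°.
True thickness = vertical thickness × cos δ = 29 × cos 30.20° = 25.1 m.

25.1 m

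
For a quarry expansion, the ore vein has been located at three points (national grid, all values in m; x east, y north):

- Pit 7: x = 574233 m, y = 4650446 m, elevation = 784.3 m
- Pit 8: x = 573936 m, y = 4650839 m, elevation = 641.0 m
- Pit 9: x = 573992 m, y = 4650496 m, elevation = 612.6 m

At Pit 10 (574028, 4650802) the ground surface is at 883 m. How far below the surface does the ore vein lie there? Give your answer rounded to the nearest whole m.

Let the plane be z = a·x + b·y + c.
Pit 8−Pit 7: −297a + 393b = −143.3;  Pit 9−Pit 7: −241a + 50b = −171.7.
Solving gives a = 0.75520704, b = 0.20609794.
Then c = 784.3 − a·574233 − b·4650446 = −1391327.86.
At (574028, 4650802): z_contact = 433510.0 + 958520.7 − 1391327.86 = 702.9 m.
Depth below ground = 883 − 702.9 = 180 m.

180 m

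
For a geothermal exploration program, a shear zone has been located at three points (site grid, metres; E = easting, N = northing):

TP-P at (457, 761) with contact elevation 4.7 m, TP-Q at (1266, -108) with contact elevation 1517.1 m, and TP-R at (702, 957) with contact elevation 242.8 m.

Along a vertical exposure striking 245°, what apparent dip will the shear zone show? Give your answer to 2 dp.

Two edge vectors: TP-P→TP-Q = (809, -869, 1512.4), TP-P→TP-R = (245, 196, 238.1).
Normal n = (TP-P→TP-Q) × (TP-P→TP-R) = (-503339.3, 177915.1, 371469).
So ∂z/∂E = −n_x/n_z = 1.35500 and ∂z/∂N = −n_y/n_z = −0.47895.
Unit vector along 245° is (sin 245°, cos 245°) = (-0.9063, -0.4226).
Slope in that direction = a·(-0.9063) + b·(-0.4226) = −1.02563.
Apparent dip = arctan|1.02563| = 45.72° (true dip is 55.2°, so apparent ≤ true as expected).

45.72°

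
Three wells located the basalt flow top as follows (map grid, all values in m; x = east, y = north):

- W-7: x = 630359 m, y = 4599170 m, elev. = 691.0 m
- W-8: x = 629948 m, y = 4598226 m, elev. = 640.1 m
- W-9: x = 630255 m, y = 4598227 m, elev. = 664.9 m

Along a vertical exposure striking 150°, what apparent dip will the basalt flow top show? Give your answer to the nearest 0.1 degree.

1.4°

Let the plane be z = a·x + b·y + c.
W-8−W-7: −411a − 944b = −50.9;  W-9−W-7: −104a − 943b = −26.1.
Solving gives a = 0.08072, b = 0.01878.
Unit vector along 150° is (sin 150°, cos 150°) = (0.5000, -0.8660).
Slope in that direction = a·(0.5000) + b·(-0.8660) = 0.02410.
Apparent dip = arctan|0.02410| = 1.4° (true dip is 4.7°, so apparent ≤ true as expected).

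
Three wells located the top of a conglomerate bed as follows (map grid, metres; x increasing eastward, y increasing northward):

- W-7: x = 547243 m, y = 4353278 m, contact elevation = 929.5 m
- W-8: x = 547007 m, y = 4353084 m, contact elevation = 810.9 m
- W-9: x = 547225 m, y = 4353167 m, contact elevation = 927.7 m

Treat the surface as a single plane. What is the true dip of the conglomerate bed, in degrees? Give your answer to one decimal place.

29.7°

Two edge vectors: W-7→W-8 = (-236, -194, -118.6), W-7→W-9 = (-18, -111, -1.8).
Normal n = (W-7→W-8) × (W-7→W-9) = (-12815.4, 1710, 22704).
So ∂z/∂x = −n_x/n_z = 0.56446 and ∂z/∂y = −n_y/n_z = −0.07532.
Gradient magnitude |∇z| = √(a² + b²) = √(0.31861 + 0.00567) = 0.56946.
True dip = arctan(0.56946) = 29.7°, dipping toward W (azimuth ≈ 278°).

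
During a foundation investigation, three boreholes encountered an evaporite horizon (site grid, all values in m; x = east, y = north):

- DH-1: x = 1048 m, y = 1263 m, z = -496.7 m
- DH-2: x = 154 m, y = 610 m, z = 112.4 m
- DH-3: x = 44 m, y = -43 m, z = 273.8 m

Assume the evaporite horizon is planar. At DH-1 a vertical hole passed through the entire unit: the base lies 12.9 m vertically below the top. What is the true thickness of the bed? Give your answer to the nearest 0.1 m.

11.1 m

Let the plane be z = a·x + b·y + c.
DH-2−DH-1: −894a − 653b = 609.1;  DH-3−DH-1: −1004a − 1306b = 770.5.
Solving gives a = −0.57105, b = −0.15097.
|∇z| = √(a²+b²) = 0.59067, so dip δ = arctan(0.59067) = 30.57°.
True thickness = vertical thickness × cos δ = 12.9 × cos 30.57° = 11.1 m.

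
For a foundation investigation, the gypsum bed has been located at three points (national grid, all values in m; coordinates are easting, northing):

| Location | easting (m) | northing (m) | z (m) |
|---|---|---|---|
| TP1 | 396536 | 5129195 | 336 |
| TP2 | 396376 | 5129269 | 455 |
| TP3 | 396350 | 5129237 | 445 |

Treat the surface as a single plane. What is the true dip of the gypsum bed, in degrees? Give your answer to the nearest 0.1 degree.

38.5°

Let the plane be z = a·easting + b·northing + c.
TP2−TP1: −160a + 74b = 119;  TP3−TP1: −186a + 42b = 109.
Solving gives a = −0.43555, b = 0.66638.
Gradient magnitude |∇z| = √(a² + b²) = √(0.18970 + 0.44407) = 0.79610.
True dip = arctan(0.79610) = 38.5°, dipping toward SSE (azimuth ≈ 147°).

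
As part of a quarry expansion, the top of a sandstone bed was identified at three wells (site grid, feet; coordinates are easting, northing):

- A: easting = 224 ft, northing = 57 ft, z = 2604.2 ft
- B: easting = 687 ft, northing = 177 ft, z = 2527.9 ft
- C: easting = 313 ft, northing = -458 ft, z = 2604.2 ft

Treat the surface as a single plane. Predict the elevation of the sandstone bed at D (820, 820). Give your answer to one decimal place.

Two edge vectors: A→B = (463, 120, -76.3), A→C = (89, -515, 0).
Normal n = (A→B) × (A→C) = (-39294.5, -6790.7, -249125).
So ∂z/∂easting = −n_x/n_z = −0.15773 and ∂z/∂northing = −n_y/n_z = −0.02726.
Intercept c from A: 2604.2 + 35.33 + 1.55 = 2641.09.
At (820, 820): z = −129.3 − 22.4 + 2641.09 = 2489.4 ft.

2489.4 ft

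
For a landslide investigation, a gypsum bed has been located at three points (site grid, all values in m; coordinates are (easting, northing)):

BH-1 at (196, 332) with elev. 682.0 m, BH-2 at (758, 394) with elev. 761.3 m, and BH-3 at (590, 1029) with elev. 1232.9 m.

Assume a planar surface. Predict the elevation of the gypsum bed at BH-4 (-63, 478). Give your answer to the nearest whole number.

778 m

Let the plane be z = a·E + b·N + c.
BH-2−BH-1: 562a + 62b = 79.3;  BH-3−BH-1: 394a + 697b = 550.9.
Solving gives a = 0.05749, b = 0.75789.
Then c = 682 − a·196 − b·332 = 419.11.
At (-63, 478): z = −3.6 + 362.3 + 419.11 = 777.8 m.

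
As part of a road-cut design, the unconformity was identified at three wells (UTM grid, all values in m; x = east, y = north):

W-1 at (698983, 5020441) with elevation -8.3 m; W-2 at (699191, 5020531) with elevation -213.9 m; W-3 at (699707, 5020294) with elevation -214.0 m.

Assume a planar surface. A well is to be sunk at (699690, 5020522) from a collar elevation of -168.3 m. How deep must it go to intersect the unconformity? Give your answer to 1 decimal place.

289.7 m

Let the plane be z = a·x + b·y + c.
W-2−W-1: 208a + 90b = −205.6;  W-3−W-1: 724a − 147b = −205.7.
Solving gives a = −0.509068689, b = −1.107930141.
Then c = -8.3 − a·698983 − b·5020441 = 5918119.97.
At (699690, 5020522): z_contact = −356190.27 − 5562387.65 + 5918119.97 = -457.95 m.
Depth below ground = -168.3 − (-457.95) = 289.7 m.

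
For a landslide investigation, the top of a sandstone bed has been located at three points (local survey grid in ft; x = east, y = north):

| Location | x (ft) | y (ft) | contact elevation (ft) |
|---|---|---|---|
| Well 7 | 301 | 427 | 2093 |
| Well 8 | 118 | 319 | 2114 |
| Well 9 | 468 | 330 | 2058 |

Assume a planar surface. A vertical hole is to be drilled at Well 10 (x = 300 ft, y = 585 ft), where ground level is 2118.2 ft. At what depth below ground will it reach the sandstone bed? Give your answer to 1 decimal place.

Let the plane be z = a·x + b·y + c.
Well 8−Well 7: −183a − 108b = 21;  Well 9−Well 7: 167a − 97b = −35.
Solving gives a = −0.16255, b = 0.08098.
Then c = 2093 − a·301 − b·427 = 2107.35.
At (300, 585): z_contact = −48.76 + 47.37 + 2107.35 = 2105.96 ft.
Depth below ground = 2118.2 − 2105.96 = 12.2 ft.

12.2 ft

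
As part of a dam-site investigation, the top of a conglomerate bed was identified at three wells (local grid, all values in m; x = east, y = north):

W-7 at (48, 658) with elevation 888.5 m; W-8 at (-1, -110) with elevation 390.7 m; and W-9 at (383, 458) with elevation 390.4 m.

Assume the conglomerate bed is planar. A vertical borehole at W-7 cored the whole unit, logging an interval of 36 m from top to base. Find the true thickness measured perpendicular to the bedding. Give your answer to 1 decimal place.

22.2 m

Two edge vectors: W-7→W-8 = (-49, -768, -497.8), W-7→W-9 = (335, -200, -498.1).
Normal n = (W-7→W-8) × (W-7→W-9) = (282980.8, -191169.9, 267080).
So ∂z/∂x = −n_x/n_z = −1.05954 and ∂z/∂y = −n_y/n_z = 0.71578.
|∇z| = √(a²+b²) = 1.27865, so dip δ = arctan(1.27865) = 51.97°.
True thickness = vertical thickness × cos δ = 36 × cos 51.97° = 22.2 m.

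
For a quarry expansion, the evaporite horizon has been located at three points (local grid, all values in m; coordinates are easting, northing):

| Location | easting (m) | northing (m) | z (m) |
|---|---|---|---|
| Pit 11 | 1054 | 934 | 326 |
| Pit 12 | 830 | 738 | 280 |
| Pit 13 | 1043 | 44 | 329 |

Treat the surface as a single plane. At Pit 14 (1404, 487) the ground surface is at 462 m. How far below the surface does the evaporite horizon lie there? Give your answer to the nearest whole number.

Let the plane be z = a·easting + b·northing + c.
Pit 12−Pit 11: −224a − 196b = −46;  Pit 13−Pit 11: −11a − 890b = 3.
Solving gives a = 0.21058, b = −0.00597.
Then c = 326 − a·1054 − b·934 = 109.62.
At (1404, 487): z_contact = 295.7 − 2.9 + 109.62 = 402.4 m.
Depth below ground = 462 − 402.4 = 60 m.

60 m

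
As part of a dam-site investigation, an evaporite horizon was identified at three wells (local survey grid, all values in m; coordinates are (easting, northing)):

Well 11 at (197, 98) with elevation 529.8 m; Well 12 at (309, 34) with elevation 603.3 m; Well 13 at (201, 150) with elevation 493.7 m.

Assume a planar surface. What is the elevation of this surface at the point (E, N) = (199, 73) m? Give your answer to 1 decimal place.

548.1 m

Two edge vectors: Well 11→Well 12 = (112, -64, 73.5), Well 11→Well 13 = (4, 52, -36.1).
Normal n = (Well 11→Well 12) × (Well 11→Well 13) = (-1511.6, 4337.2, 6080).
So ∂z/∂E = −n_x/n_z = 0.24862 and ∂z/∂N = −n_y/n_z = −0.71336.
Intercept c from Well 11: 529.8 − 48.98 + 69.91 = 550.73.
At (199, 73): z = 49.5 − 52.1 + 550.73 = 548.1 m.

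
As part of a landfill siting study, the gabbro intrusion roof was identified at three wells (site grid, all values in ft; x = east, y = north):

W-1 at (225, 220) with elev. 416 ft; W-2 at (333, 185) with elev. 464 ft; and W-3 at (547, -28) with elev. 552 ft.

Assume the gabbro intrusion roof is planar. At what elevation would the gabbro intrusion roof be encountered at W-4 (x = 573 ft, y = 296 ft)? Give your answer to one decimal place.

Two edge vectors: W-1→W-2 = (108, -35, 48), W-1→W-3 = (322, -248, 136).
Normal n = (W-1→W-2) × (W-1→W-3) = (7144, 768, -15514).
So ∂z/∂x = −n_x/n_z = 0.46049 and ∂z/∂y = −n_y/n_z = 0.04950.
Intercept c from W-1: 416 − 103.61 − 10.89 = 301.50.
At (573, 296): z = 263.9 + 14.7 + 301.50 = 580.0 ft.

580.0 ft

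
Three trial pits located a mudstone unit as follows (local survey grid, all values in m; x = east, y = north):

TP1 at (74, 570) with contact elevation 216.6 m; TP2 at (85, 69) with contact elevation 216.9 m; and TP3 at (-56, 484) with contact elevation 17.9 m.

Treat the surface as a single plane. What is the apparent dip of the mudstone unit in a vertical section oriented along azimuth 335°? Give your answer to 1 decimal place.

Let the plane be z = a·x + b·y + c.
TP2−TP1: 11a − 501b = 0.3;  TP3−TP1: −130a − 86b = −198.7.
Solving gives a = 1.50697, b = 0.03249.
Unit vector along 335° is (sin 335°, cos 335°) = (-0.4226, 0.9063).
Slope in that direction = a·(-0.4226) + b·(0.9063) = −0.60743.
Apparent dip = arctan|0.60743| = 31.3° (true dip is 56.4°, so apparent ≤ true as expected).

31.3°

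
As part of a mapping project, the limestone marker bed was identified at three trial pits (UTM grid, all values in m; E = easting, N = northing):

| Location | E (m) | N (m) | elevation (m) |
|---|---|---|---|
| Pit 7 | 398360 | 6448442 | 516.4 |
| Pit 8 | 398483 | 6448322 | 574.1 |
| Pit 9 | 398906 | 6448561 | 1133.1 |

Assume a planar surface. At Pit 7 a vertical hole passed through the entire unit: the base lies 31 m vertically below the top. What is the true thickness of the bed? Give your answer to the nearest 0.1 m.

20.3 m

Two edge vectors: Pit 7→Pit 8 = (123, -120, 57.7), Pit 7→Pit 9 = (546, 119, 616.7).
Normal n = (Pit 7→Pit 8) × (Pit 7→Pit 9) = (-80870.3, -44349.9, 80157).
So ∂z/∂E = −n_x/n_z = 1.00890 and ∂z/∂N = −n_y/n_z = 0.55329.
|∇z| = √(a²+b²) = 1.15065, so dip δ = arctan(1.15065) = 49.01°.
True thickness = vertical thickness × cos δ = 31 × cos 49.01° = 20.3 m.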